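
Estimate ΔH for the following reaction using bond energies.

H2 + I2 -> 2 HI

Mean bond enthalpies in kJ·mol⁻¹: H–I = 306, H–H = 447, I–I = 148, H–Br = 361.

Bonds broken (reactants):
  H–H: 1 × 447 = 447
  I–I: 1 × 148 = 148
  Σ(broken) = 595 kJ
Bonds formed (products):
  H–I: 2 × 306 = 612
  Σ(formed) = 612 kJ
ΔH = Σ(broken) − Σ(formed) = 595 − 612 = −17 kJ

ΔH ≈ −17 kJ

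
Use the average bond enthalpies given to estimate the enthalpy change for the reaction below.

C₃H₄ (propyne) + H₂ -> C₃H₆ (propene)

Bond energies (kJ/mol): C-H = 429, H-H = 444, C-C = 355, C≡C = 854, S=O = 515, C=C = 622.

ΔH ≈ −182 kJ

Bonds broken (reactants):
  C≡C: 1 × 854 = 854
  C-C: 1 × 355 = 355
  C-H: 4 × 429 = 1716
  H-H: 1 × 444 = 444
  Σ(broken) = 3369 kJ
Bonds formed (products):
  C-C: 1 × 355 = 355
  C-H: 6 × 429 = 2574
  C=C: 1 × 622 = 622
  Σ(formed) = 3551 kJ
ΔH = Σ(broken) − Σ(formed) = 3369 − 3551 = −182 kJ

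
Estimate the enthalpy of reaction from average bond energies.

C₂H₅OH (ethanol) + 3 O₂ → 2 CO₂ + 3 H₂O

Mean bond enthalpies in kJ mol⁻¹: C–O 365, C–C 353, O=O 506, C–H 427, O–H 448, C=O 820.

Bonds broken (reactants):
  C–C: 1 × 353 = 353
  C–H: 5 × 427 = 2135
  C–O: 1 × 365 = 365
  O–H: 1 × 448 = 448
  O=O: 3 × 506 = 1518
  Σ(broken) = 4819 kJ
Bonds formed (products):
  C=O: 4 × 820 = 3280
  O–H: 6 × 448 = 2688
  Σ(formed) = 5968 kJ
ΔH = Σ(broken) − Σ(formed) = 4819 − 5968 = −1149 kJ

ΔH ≈ −1149 kJ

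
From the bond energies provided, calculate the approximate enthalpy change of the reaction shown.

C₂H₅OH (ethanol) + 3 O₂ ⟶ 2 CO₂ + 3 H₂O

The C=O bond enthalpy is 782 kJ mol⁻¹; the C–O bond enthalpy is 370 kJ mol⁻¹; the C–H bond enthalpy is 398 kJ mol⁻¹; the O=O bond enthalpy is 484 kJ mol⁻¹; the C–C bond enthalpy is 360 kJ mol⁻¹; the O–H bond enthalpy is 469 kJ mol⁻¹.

ΔH ≈ −1301 kJ

Bonds broken (reactants):
  C–C: 1 × 360 = 360
  C–H: 5 × 398 = 1990
  C–O: 1 × 370 = 370
  O–H: 1 × 469 = 469
  O=O: 3 × 484 = 1452
  Σ(broken) = 4641 kJ
Bonds formed (products):
  C=O: 4 × 782 = 3128
  O–H: 6 × 469 = 2814
  Σ(formed) = 5942 kJ
ΔH = Σ(broken) − Σ(formed) = 4641 − 5942 = −1301 kJ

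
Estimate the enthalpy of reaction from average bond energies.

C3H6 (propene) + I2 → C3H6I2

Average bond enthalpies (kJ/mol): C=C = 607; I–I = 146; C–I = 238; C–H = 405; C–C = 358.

ΔH ≈ −81 kJ

Bonds broken (reactants):
  C–C: 1 × 358 = 358
  C–H: 6 × 405 = 2430
  C=C: 1 × 607 = 607
  I–I: 1 × 146 = 146
  Σ(broken) = 3541 kJ
Bonds formed (products):
  C–C: 2 × 358 = 716
  C–H: 6 × 405 = 2430
  C–I: 2 × 238 = 476
  Σ(formed) = 3622 kJ
ΔH = Σ(broken) − Σ(formed) = 3541 − 3622 = −81 kJ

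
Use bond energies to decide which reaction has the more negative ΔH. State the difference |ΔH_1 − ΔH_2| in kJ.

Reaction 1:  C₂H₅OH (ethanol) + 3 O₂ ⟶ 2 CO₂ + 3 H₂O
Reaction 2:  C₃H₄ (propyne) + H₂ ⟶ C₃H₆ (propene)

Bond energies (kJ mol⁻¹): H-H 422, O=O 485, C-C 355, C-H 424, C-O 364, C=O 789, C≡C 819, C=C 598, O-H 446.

Reaction 1, by 887 kJ

Reaction 1:
  Bonds broken (reactants):
    C-C: 1 × 355 = 355
    C-H: 5 × 424 = 2120
    C-O: 1 × 364 = 364
    O-H: 1 × 446 = 446
    O=O: 3 × 485 = 1455
    Σ(broken) = 4740 kJ
  Bonds formed (products):
    C=O: 4 × 789 = 3156
    O-H: 6 × 446 = 2676
    Σ(formed) = 5832 kJ
  ΔH_1 = 4740 − 5832 = −1092 kJ
Reaction 2:
  Bonds broken (reactants):
    C≡C: 1 × 819 = 819
    C-C: 1 × 355 = 355
    C-H: 4 × 424 = 1696
    H-H: 1 × 422 = 422
    Σ(broken) = 3292 kJ
  Bonds formed (products):
    C-C: 1 × 355 = 355
    C-H: 6 × 424 = 2544
    C=C: 1 × 598 = 598
    Σ(formed) = 3497 kJ
  ΔH_2 = 3292 − 3497 = −205 kJ
ΔH_1 − ΔH_2 = −887 kJ, so reaction 1 has the more negative ΔH; |ΔH_1 − ΔH_2| = 887 kJ.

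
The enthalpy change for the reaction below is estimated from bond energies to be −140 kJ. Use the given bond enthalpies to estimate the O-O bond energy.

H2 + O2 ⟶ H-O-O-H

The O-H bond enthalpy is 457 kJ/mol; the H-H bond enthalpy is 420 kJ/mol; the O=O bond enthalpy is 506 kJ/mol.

D(O-O) ≈ 152 kJ/mol

Let D be the O-O bond energy.
Σ(broken) = 1×420 + 1×506 = 926
Σ(formed) = 2×457 + 1×D = 914 + D
ΔH = Σ(broken) − Σ(formed) = (926) − (914 + D) = +12 − D
Setting this equal to −140 kJ gives D = 152 kJ/mol.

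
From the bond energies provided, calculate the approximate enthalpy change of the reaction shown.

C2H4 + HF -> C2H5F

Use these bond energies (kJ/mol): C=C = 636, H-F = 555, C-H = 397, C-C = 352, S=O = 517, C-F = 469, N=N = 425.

ΔH ≈ −27 kJ

Bonds broken (reactants):
  C-H: 4 × 397 = 1588
  C=C: 1 × 636 = 636
  H-F: 1 × 555 = 555
  Σ(broken) = 2779 kJ
Bonds formed (products):
  C-C: 1 × 352 = 352
  C-F: 1 × 469 = 469
  C-H: 5 × 397 = 1985
  Σ(formed) = 2806 kJ
ΔH = Σ(broken) − Σ(formed) = 2779 − 2806 = −27 kJ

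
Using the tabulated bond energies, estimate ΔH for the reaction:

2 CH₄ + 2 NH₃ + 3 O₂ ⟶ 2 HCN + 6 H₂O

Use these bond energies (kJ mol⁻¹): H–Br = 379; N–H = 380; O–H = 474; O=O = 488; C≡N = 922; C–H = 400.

Bonds broken (reactants):
  C–H: 8 × 400 = 3200
  N–H: 6 × 380 = 2280
  O=O: 3 × 488 = 1464
  Σ(broken) = 6944 kJ
Bonds formed (products):
  C≡N: 2 × 922 = 1844
  C–H: 2 × 400 = 800
  O–H: 12 × 474 = 5688
  Σ(formed) = 8332 kJ
ΔH = Σ(broken) − Σ(formed) = 6944 − 8332 = −1388 kJ

ΔH ≈ −1388 kJ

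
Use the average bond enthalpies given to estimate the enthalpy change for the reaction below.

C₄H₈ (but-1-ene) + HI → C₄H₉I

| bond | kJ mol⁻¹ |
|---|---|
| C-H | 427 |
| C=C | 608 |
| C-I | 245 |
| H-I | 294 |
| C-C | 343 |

ΔH ≈ −113 kJ

Bonds broken (reactants):
  C-C: 2 × 343 = 686
  C-H: 8 × 427 = 3416
  C=C: 1 × 608 = 608
  H-I: 1 × 294 = 294
  Σ(broken) = 5004 kJ
Bonds formed (products):
  C-C: 3 × 343 = 1029
  C-H: 9 × 427 = 3843
  C-I: 1 × 245 = 245
  Σ(formed) = 5117 kJ
ΔH = Σ(broken) − Σ(formed) = 5004 − 5117 = −113 kJ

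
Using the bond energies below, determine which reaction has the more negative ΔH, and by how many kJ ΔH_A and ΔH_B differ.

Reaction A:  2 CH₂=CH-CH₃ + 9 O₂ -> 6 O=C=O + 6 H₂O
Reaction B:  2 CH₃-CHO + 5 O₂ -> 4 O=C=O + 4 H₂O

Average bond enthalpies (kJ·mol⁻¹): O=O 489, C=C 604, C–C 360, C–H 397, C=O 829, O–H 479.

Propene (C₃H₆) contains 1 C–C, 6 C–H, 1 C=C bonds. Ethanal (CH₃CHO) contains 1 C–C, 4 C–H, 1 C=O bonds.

Reaction A, by 2138 kJ

Reaction A:
  Bonds broken (reactants):
    C–C: 2 × 360 = 720
    C–H: 12 × 397 = 4764
    C=C: 2 × 604 = 1208
    O=O: 9 × 489 = 4401
    Σ(broken) = 11093 kJ
  Bonds formed (products):
    C=O: 12 × 829 = 9948
    O–H: 12 × 479 = 5748
    Σ(formed) = 15696 kJ
  ΔH_A = 11093 − 15696 = −4603 kJ
Reaction B:
  Bonds broken (reactants):
    C–C: 2 × 360 = 720
    C–H: 8 × 397 = 3176
    C=O: 2 × 829 = 1658
    O=O: 5 × 489 = 2445
    Σ(broken) = 7999 kJ
  Bonds formed (products):
    C=O: 8 × 829 = 6632
    O–H: 8 × 479 = 3832
    Σ(formed) = 10464 kJ
  ΔH_B = 7999 − 10464 = −2465 kJ
ΔH_A − ΔH_B = −2138 kJ, so reaction A has the more negative ΔH; |ΔH_A − ΔH_B| = 2138 kJ.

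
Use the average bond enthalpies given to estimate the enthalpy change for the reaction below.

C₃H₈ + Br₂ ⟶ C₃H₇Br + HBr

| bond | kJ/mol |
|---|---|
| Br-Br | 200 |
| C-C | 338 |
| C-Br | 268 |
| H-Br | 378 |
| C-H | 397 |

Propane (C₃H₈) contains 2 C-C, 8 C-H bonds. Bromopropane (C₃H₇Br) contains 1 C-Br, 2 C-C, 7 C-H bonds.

ΔH ≈ −49 kJ

Bonds broken (reactants):
  Br-Br: 1 × 200 = 200
  C-C: 2 × 338 = 676
  C-H: 8 × 397 = 3176
  Σ(broken) = 4052 kJ
Bonds formed (products):
  C-Br: 1 × 268 = 268
  C-C: 2 × 338 = 676
  C-H: 7 × 397 = 2779
  H-Br: 1 × 378 = 378
  Σ(formed) = 4101 kJ
ΔH = Σ(broken) − Σ(formed) = 4052 − 4101 = −49 kJ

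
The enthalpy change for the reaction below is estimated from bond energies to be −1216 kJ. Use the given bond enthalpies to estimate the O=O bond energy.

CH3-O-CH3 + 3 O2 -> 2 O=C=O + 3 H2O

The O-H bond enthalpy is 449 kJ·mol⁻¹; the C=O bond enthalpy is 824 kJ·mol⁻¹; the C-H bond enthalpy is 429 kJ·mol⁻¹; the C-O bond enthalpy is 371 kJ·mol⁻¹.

Let D be the O=O bond energy.
Σ(broken) = 6×429 + 2×371 + 3×D = 3316 + 3D
Σ(formed) = 4×824 + 6×449 = 5990
ΔH = Σ(broken) − Σ(formed) = (3316 + 3D) − (5990) = −2674 + 3D
Setting this equal to −1216 kJ gives 3D = 1458, so D = 486 kJ/mol.

D(O=O) ≈ 486 kJ/mol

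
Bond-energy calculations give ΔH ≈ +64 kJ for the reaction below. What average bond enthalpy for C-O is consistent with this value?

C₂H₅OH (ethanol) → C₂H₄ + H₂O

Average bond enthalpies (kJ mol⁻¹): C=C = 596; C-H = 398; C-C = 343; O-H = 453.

D(C-O) ≈ 372 kJ/mol

Let D be the C-O bond energy.
Σ(broken) = 1×343 + 5×398 + 1×D + 1×453 = 2786 + D
Σ(formed) = 4×398 + 1×596 + 2×453 = 3094
ΔH = Σ(broken) − Σ(formed) = (2786 + D) − (3094) = −308 + D
Setting this equal to +64 kJ gives D = 372 kJ/mol.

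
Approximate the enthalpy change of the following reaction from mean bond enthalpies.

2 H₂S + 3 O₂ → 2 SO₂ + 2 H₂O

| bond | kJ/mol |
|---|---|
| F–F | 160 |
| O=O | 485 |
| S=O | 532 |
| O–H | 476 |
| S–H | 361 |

ΔH ≈ −1133 kJ

Bonds broken (reactants):
  O=O: 3 × 485 = 1455
  S–H: 4 × 361 = 1444
  Σ(broken) = 2899 kJ
Bonds formed (products):
  O–H: 4 × 476 = 1904
  S=O: 4 × 532 = 2128
  Σ(formed) = 4032 kJ
ΔH = Σ(broken) − Σ(formed) = 2899 − 4032 = −1133 kJ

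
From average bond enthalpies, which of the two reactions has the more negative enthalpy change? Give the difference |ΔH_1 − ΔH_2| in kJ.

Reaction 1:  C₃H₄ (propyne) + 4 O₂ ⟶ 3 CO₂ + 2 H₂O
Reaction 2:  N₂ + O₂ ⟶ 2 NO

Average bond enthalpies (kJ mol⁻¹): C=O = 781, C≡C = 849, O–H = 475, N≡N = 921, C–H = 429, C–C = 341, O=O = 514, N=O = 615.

Reaction 1:
  Bonds broken (reactants):
    C≡C: 1 × 849 = 849
    C–C: 1 × 341 = 341
    C–H: 4 × 429 = 1716
    O=O: 4 × 514 = 2056
    Σ(broken) = 4962 kJ
  Bonds formed (products):
    C=O: 6 × 781 = 4686
    O–H: 4 × 475 = 1900
    Σ(formed) = 6586 kJ
  ΔH_1 = 4962 − 6586 = −1624 kJ
Reaction 2:
  Bonds broken (reactants):
    N≡N: 1 × 921 = 921
    O=O: 1 × 514 = 514
    Σ(broken) = 1435 kJ
  Bonds formed (products):
    N=O: 2 × 615 = 1230
    Σ(formed) = 1230 kJ
  ΔH_2 = 1435 − 1230 = +205 kJ
ΔH_1 − ΔH_2 = −1829 kJ, so reaction 1 has the more negative ΔH; |ΔH_1 − ΔH_2| = 1829 kJ.

Reaction 1, by 1829 kJ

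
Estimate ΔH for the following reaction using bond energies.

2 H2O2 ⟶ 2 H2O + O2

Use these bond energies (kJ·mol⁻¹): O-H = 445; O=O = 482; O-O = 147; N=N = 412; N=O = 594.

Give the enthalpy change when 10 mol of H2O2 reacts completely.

Bonds broken (reactants):
  O-H: 4 × 445 = 1780
  O-O: 2 × 147 = 294
  Σ(broken) = 2074 kJ
Bonds formed (products):
  O-H: 4 × 445 = 1780
  O=O: 1 × 482 = 482
  Σ(formed) = 2262 kJ
ΔH = Σ(broken) − Σ(formed) = 2074 − 2262 = −188 kJ
For 5× the reaction as written: 5 × (−188) = −940 kJ

ΔH = −940 kJ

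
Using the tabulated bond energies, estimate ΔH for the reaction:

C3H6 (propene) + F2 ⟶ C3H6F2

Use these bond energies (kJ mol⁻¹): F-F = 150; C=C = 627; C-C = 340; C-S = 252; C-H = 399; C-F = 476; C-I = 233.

Bonds broken (reactants):
  C-C: 1 × 340 = 340
  C-H: 6 × 399 = 2394
  C=C: 1 × 627 = 627
  F-F: 1 × 150 = 150
  Σ(broken) = 3511 kJ
Bonds formed (products):
  C-C: 2 × 340 = 680
  C-F: 2 × 476 = 952
  C-H: 6 × 399 = 2394
  Σ(formed) = 4026 kJ
ΔH = Σ(broken) − Σ(formed) = 3511 − 4026 = −515 kJ

ΔH ≈ −515 kJ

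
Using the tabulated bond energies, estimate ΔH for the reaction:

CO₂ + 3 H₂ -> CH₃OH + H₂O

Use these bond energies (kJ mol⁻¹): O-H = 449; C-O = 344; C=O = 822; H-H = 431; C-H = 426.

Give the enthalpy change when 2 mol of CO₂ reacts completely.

ΔH = −64 kJ

Bonds broken (reactants):
  C=O: 2 × 822 = 1644
  H-H: 3 × 431 = 1293
  Σ(broken) = 2937 kJ
Bonds formed (products):
  C-H: 3 × 426 = 1278
  C-O: 1 × 344 = 344
  O-H: 3 × 449 = 1347
  Σ(formed) = 2969 kJ
ΔH = Σ(broken) − Σ(formed) = 2937 − 2969 = −32 kJ
For 2× the reaction as written: 2 × (−32) = −64 kJ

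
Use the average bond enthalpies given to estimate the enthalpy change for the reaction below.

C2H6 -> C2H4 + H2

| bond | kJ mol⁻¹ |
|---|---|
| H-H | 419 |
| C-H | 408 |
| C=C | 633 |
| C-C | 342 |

Bonds broken (reactants):
  C-C: 1 × 342 = 342
  C-H: 6 × 408 = 2448
  Σ(broken) = 2790 kJ
Bonds formed (products):
  C-H: 4 × 408 = 1632
  C=C: 1 × 633 = 633
  H-H: 1 × 419 = 419
  Σ(formed) = 2684 kJ
ΔH = Σ(broken) − Σ(formed) = 2790 − 2684 = +106 kJ

ΔH ≈ +106 kJ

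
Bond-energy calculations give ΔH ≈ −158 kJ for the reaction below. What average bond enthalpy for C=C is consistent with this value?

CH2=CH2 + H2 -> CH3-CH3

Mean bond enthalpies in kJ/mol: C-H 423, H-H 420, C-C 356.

Let D be the C=C bond energy.
Σ(broken) = 4×423 + 1×D + 1×420 = 2112 + D
Σ(formed) = 1×356 + 6×423 = 2894
ΔH = Σ(broken) − Σ(formed) = (2112 + D) − (2894) = −782 + D
Setting this equal to −158 kJ gives D = 624 kJ/mol.

D(C=C) ≈ 624 kJ/mol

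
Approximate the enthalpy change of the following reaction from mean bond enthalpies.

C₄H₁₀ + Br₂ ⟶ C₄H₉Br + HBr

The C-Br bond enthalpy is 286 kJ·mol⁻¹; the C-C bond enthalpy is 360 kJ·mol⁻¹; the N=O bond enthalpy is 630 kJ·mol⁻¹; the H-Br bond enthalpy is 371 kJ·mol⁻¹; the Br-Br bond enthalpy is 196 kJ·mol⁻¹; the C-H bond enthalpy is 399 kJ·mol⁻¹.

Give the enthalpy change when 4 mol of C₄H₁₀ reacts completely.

ΔH = −248 kJ

Bonds broken (reactants):
  Br-Br: 1 × 196 = 196
  C-C: 3 × 360 = 1080
  C-H: 10 × 399 = 3990
  Σ(broken) = 5266 kJ
Bonds formed (products):
  C-Br: 1 × 286 = 286
  C-C: 3 × 360 = 1080
  C-H: 9 × 399 = 3591
  H-Br: 1 × 371 = 371
  Σ(formed) = 5328 kJ
ΔH = Σ(broken) − Σ(formed) = 5266 − 5328 = −62 kJ
For 4× the reaction as written: 4 × (−62) = −248 kJ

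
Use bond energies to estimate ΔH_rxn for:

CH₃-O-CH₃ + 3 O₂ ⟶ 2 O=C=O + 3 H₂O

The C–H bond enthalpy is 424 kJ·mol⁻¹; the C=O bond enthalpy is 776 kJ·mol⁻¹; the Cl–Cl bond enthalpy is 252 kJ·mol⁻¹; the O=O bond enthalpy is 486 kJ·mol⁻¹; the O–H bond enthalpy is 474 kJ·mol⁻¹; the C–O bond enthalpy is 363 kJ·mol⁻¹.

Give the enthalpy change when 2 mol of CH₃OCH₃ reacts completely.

Bonds broken (reactants):
  C–H: 6 × 424 = 2544
  C–O: 2 × 363 = 726
  O=O: 3 × 486 = 1458
  Σ(broken) = 4728 kJ
Bonds formed (products):
  C=O: 4 × 776 = 3104
  O–H: 6 × 474 = 2844
  Σ(formed) = 5948 kJ
ΔH = Σ(broken) − Σ(formed) = 4728 − 5948 = −1220 kJ
For 2× the reaction as written: 2 × (−1220) = −2440 kJ

ΔH = −2440 kJ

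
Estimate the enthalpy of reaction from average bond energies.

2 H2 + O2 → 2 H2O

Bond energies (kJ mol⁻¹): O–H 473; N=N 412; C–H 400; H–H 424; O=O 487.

ΔH ≈ −557 kJ

Bonds broken (reactants):
  H–H: 2 × 424 = 848
  O=O: 1 × 487 = 487
  Σ(broken) = 1335 kJ
Bonds formed (products):
  O–H: 4 × 473 = 1892
  Σ(formed) = 1892 kJ
ΔH = Σ(broken) − Σ(formed) = 1335 − 1892 = −557 kJ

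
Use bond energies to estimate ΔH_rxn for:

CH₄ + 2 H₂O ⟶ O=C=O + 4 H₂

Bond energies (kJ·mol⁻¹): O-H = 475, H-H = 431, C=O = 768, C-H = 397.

Bonds broken (reactants):
  C-H: 4 × 397 = 1588
  O-H: 4 × 475 = 1900
  Σ(broken) = 3488 kJ
Bonds formed (products):
  C=O: 2 × 768 = 1536
  H-H: 4 × 431 = 1724
  Σ(formed) = 3260 kJ
ΔH = Σ(broken) − Σ(formed) = 3488 − 3260 = +228 kJ

ΔH ≈ +228 kJ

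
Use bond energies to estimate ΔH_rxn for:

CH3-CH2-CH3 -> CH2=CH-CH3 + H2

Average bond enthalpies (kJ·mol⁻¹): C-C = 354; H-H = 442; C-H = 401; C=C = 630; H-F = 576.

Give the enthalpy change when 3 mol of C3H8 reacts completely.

Bonds broken (reactants):
  C-C: 2 × 354 = 708
  C-H: 8 × 401 = 3208
  Σ(broken) = 3916 kJ
Bonds formed (products):
  C-C: 1 × 354 = 354
  C-H: 6 × 401 = 2406
  C=C: 1 × 630 = 630
  H-H: 1 × 442 = 442
  Σ(formed) = 3832 kJ
ΔH = Σ(broken) − Σ(formed) = 3916 − 3832 = +84 kJ
For 3× the reaction as written: 3 × (+84) = +252 kJ

ΔH = +252 kJ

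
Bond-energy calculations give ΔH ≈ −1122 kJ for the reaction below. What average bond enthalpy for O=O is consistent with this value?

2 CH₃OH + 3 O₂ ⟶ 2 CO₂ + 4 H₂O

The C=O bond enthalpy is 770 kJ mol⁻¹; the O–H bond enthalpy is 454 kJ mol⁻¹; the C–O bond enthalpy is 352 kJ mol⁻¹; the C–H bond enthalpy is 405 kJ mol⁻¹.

Let D be the O=O bond energy.
Σ(broken) = 6×405 + 2×352 + 2×454 + 3×D = 4042 + 3D
Σ(formed) = 4×770 + 8×454 = 6712
ΔH = Σ(broken) − Σ(formed) = (4042 + 3D) − (6712) = −2670 + 3D
Setting this equal to −1122 kJ gives 3D = 1548, so D = 516 kJ/mol.

D(O=O) ≈ 516 kJ/mol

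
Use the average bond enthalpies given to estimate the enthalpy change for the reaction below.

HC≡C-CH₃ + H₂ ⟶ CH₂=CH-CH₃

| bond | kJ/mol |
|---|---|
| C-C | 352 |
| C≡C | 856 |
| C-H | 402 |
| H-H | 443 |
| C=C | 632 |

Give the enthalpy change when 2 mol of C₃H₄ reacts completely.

Bonds broken (reactants):
  C≡C: 1 × 856 = 856
  C-C: 1 × 352 = 352
  C-H: 4 × 402 = 1608
  H-H: 1 × 443 = 443
  Σ(broken) = 3259 kJ
Bonds formed (products):
  C-C: 1 × 352 = 352
  C-H: 6 × 402 = 2412
  C=C: 1 × 632 = 632
  Σ(formed) = 3396 kJ
ΔH = Σ(broken) − Σ(formed) = 3259 − 3396 = −137 kJ
For 2× the reaction as written: 2 × (−137) = −274 kJ

ΔH = −274 kJ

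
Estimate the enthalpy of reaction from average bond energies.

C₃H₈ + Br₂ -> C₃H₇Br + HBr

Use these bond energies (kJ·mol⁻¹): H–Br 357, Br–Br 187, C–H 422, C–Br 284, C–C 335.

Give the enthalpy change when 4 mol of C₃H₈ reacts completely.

ΔH = −128 kJ

Bonds broken (reactants):
  Br–Br: 1 × 187 = 187
  C–C: 2 × 335 = 670
  C–H: 8 × 422 = 3376
  Σ(broken) = 4233 kJ
Bonds formed (products):
  C–Br: 1 × 284 = 284
  C–C: 2 × 335 = 670
  C–H: 7 × 422 = 2954
  H–Br: 1 × 357 = 357
  Σ(formed) = 4265 kJ
ΔH = Σ(broken) − Σ(formed) = 4233 − 4265 = −32 kJ
For 4× the reaction as written: 4 × (−32) = −128 kJ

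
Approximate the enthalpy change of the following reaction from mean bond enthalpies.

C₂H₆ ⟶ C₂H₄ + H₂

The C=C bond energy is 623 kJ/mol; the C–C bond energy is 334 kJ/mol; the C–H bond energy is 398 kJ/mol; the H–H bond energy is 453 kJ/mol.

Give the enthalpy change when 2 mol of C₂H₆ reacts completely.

Bonds broken (reactants):
  C–C: 1 × 334 = 334
  C–H: 6 × 398 = 2388
  Σ(broken) = 2722 kJ
Bonds formed (products):
  C–H: 4 × 398 = 1592
  C=C: 1 × 623 = 623
  H–H: 1 × 453 = 453
  Σ(formed) = 2668 kJ
ΔH = Σ(broken) − Σ(formed) = 2722 − 2668 = +54 kJ
For 2× the reaction as written: 2 × (+54) = +108 kJ

ΔH = +108 kJ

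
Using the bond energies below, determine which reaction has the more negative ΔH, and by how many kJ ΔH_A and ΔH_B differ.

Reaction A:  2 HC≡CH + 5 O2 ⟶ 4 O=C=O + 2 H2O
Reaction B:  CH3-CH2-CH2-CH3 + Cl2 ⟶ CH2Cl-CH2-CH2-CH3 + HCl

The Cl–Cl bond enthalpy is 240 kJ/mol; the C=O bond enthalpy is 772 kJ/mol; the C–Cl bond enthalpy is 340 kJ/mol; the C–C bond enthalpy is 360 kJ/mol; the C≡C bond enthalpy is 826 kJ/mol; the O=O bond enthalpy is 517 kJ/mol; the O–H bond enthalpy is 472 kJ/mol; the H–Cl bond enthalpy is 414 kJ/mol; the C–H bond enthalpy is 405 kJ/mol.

Reaction A, by 2098 kJ

Reaction A:
  Bonds broken (reactants):
    C≡C: 2 × 826 = 1652
    C–H: 4 × 405 = 1620
    O=O: 5 × 517 = 2585
    Σ(broken) = 5857 kJ
  Bonds formed (products):
    C=O: 8 × 772 = 6176
    O–H: 4 × 472 = 1888
    Σ(formed) = 8064 kJ
  ΔH_A = 5857 − 8064 = −2207 kJ
Reaction B:
  Bonds broken (reactants):
    C–C: 3 × 360 = 1080
    C–H: 10 × 405 = 4050
    Cl–Cl: 1 × 240 = 240
    Σ(broken) = 5370 kJ
  Bonds formed (products):
    C–C: 3 × 360 = 1080
    C–Cl: 1 × 340 = 340
    C–H: 9 × 405 = 3645
    H–Cl: 1 × 414 = 414
    Σ(formed) = 5479 kJ
  ΔH_B = 5370 − 5479 = −109 kJ
ΔH_A − ΔH_B = −2098 kJ, so reaction A has the more negative ΔH; |ΔH_A − ΔH_B| = 2098 kJ.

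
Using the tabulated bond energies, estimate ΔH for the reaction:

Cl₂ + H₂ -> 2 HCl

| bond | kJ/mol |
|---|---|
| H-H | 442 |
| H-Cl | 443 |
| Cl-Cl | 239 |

ΔH ≈ −205 kJ

Bonds broken (reactants):
  Cl-Cl: 1 × 239 = 239
  H-H: 1 × 442 = 442
  Σ(broken) = 681 kJ
Bonds formed (products):
  H-Cl: 2 × 443 = 886
  Σ(formed) = 886 kJ
ΔH = Σ(broken) − Σ(formed) = 681 − 886 = −205 kJ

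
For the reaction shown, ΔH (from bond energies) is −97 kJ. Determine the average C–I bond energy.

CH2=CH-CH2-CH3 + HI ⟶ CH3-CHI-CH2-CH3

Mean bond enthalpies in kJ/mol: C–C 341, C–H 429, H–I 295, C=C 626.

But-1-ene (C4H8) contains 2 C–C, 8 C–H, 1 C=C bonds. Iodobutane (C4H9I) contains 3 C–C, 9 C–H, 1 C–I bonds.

D(C–I) ≈ 248 kJ/mol

Let D be the C–I bond energy.
Σ(broken) = 2×341 + 8×429 + 1×626 + 1×295 = 5035
Σ(formed) = 3×341 + 9×429 + 1×D = 4884 + D
ΔH = Σ(broken) − Σ(formed) = (5035) − (4884 + D) = +151 − D
Setting this equal to −97 kJ gives D = 248 kJ/mol.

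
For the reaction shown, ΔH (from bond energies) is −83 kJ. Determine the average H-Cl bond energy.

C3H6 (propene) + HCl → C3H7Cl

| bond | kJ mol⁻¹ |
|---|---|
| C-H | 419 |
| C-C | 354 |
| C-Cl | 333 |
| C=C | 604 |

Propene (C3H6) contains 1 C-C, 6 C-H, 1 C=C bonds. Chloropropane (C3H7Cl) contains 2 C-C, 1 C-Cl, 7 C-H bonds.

D(H-Cl) ≈ 419 kJ/mol

Let D be the H-Cl bond energy.
Σ(broken) = 1×354 + 6×419 + 1×604 + 1×D = 3472 + D
Σ(formed) = 2×354 + 1×333 + 7×419 = 3974
ΔH = Σ(broken) − Σ(formed) = (3472 + D) − (3974) = −502 + D
Setting this equal to −83 kJ gives D = 419 kJ/mol.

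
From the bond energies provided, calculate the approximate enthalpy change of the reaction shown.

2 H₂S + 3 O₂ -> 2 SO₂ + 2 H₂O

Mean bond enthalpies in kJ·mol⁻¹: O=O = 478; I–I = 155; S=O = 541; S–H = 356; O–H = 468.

Bonds broken (reactants):
  O=O: 3 × 478 = 1434
  S–H: 4 × 356 = 1424
  Σ(broken) = 2858 kJ
Bonds formed (products):
  O–H: 4 × 468 = 1872
  S=O: 4 × 541 = 2164
  Σ(formed) = 4036 kJ
ΔH = Σ(broken) − Σ(formed) = 2858 − 4036 = −1178 kJ

ΔH ≈ −1178 kJ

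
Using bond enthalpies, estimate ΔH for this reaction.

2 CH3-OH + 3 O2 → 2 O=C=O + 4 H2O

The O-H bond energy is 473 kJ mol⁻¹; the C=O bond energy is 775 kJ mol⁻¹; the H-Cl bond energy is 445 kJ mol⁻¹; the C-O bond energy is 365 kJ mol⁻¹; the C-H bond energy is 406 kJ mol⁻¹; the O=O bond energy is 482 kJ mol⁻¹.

ΔH ≈ −1326 kJ

Bonds broken (reactants):
  C-H: 6 × 406 = 2436
  C-O: 2 × 365 = 730
  O-H: 2 × 473 = 946
  O=O: 3 × 482 = 1446
  Σ(broken) = 5558 kJ
Bonds formed (products):
  C=O: 4 × 775 = 3100
  O-H: 8 × 473 = 3784
  Σ(formed) = 6884 kJ
ΔH = Σ(broken) − Σ(formed) = 5558 − 6884 = −1326 kJ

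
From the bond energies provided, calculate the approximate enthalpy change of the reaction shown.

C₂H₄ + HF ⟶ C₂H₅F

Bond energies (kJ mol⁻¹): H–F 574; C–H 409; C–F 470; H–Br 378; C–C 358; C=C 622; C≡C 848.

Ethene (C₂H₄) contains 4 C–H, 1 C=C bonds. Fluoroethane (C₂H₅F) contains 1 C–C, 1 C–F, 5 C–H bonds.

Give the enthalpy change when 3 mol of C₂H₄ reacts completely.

ΔH = −123 kJ

Bonds broken (reactants):
  C–H: 4 × 409 = 1636
  C=C: 1 × 622 = 622
  H–F: 1 × 574 = 574
  Σ(broken) = 2832 kJ
Bonds formed (products):
  C–C: 1 × 358 = 358
  C–F: 1 × 470 = 470
  C–H: 5 × 409 = 2045
  Σ(formed) = 2873 kJ
ΔH = Σ(broken) − Σ(formed) = 2832 − 2873 = −41 kJ
For 3× the reaction as written: 3 × (−41) = −123 kJ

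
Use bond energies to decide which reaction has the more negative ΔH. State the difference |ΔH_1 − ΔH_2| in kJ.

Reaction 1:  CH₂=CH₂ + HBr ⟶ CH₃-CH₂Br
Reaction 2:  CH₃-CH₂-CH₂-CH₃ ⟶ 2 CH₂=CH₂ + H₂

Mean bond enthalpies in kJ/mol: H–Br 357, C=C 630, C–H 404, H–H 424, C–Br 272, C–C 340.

Reaction 1, by 173 kJ

Reaction 1:
  Bonds broken (reactants):
    C–H: 4 × 404 = 1616
    C=C: 1 × 630 = 630
    H–Br: 1 × 357 = 357
    Σ(broken) = 2603 kJ
  Bonds formed (products):
    C–Br: 1 × 272 = 272
    C–C: 1 × 340 = 340
    C–H: 5 × 404 = 2020
    Σ(formed) = 2632 kJ
  ΔH_1 = 2603 − 2632 = −29 kJ
Reaction 2:
  Bonds broken (reactants):
    C–C: 3 × 340 = 1020
    C–H: 10 × 404 = 4040
    Σ(broken) = 5060 kJ
  Bonds formed (products):
    C–H: 8 × 404 = 3232
    C=C: 2 × 630 = 1260
    H–H: 1 × 424 = 424
    Σ(formed) = 4916 kJ
  ΔH_2 = 5060 − 4916 = +144 kJ
ΔH_1 − ΔH_2 = −173 kJ, so reaction 1 has the more negative ΔH; |ΔH_1 − ΔH_2| = 173 kJ.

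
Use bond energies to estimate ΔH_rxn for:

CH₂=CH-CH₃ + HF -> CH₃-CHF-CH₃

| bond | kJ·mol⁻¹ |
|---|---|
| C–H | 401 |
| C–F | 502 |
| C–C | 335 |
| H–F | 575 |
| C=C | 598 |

ΔH ≈ −65 kJ

Bonds broken (reactants):
  C–C: 1 × 335 = 335
  C–H: 6 × 401 = 2406
  C=C: 1 × 598 = 598
  H–F: 1 × 575 = 575
  Σ(broken) = 3914 kJ
Bonds formed (products):
  C–C: 2 × 335 = 670
  C–F: 1 × 502 = 502
  C–H: 7 × 401 = 2807
  Σ(formed) = 3979 kJ
ΔH = Σ(broken) − Σ(formed) = 3914 − 3979 = −65 kJ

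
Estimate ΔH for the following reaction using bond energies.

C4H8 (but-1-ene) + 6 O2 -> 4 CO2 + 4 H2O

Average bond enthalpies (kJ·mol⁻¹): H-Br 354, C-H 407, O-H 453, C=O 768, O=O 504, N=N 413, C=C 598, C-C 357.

ΔH ≈ −2176 kJ

Bonds broken (reactants):
  C-C: 2 × 357 = 714
  C-H: 8 × 407 = 3256
  C=C: 1 × 598 = 598
  O=O: 6 × 504 = 3024
  Σ(broken) = 7592 kJ
Bonds formed (products):
  C=O: 8 × 768 = 6144
  O-H: 8 × 453 = 3624
  Σ(formed) = 9768 kJ
ΔH = Σ(broken) − Σ(formed) = 7592 − 9768 = −2176 kJ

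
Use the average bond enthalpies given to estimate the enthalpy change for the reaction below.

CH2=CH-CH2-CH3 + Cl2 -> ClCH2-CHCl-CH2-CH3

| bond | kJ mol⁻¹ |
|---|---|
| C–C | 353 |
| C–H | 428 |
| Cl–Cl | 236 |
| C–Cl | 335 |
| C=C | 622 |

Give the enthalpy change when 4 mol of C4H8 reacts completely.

Bonds broken (reactants):
  C–C: 2 × 353 = 706
  C–H: 8 × 428 = 3424
  C=C: 1 × 622 = 622
  Cl–Cl: 1 × 236 = 236
  Σ(broken) = 4988 kJ
Bonds formed (products):
  C–C: 3 × 353 = 1059
  C–Cl: 2 × 335 = 670
  C–H: 8 × 428 = 3424
  Σ(formed) = 5153 kJ
ΔH = Σ(broken) − Σ(formed) = 4988 − 5153 = −165 kJ
For 4× the reaction as written: 4 × (−165) = −660 kJ

ΔH = −660 kJ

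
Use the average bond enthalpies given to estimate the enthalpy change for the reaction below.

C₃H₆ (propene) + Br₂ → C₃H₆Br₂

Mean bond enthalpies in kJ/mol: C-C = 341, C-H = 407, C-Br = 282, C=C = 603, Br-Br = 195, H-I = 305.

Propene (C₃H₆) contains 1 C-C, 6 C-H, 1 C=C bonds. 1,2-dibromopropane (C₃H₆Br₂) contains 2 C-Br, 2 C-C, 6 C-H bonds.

ΔH ≈ −107 kJ

Bonds broken (reactants):
  Br-Br: 1 × 195 = 195
  C-C: 1 × 341 = 341
  C-H: 6 × 407 = 2442
  C=C: 1 × 603 = 603
  Σ(broken) = 3581 kJ
Bonds formed (products):
  C-Br: 2 × 282 = 564
  C-C: 2 × 341 = 682
  C-H: 6 × 407 = 2442
  Σ(formed) = 3688 kJ
ΔH = Σ(broken) − Σ(formed) = 3581 − 3688 = −107 kJ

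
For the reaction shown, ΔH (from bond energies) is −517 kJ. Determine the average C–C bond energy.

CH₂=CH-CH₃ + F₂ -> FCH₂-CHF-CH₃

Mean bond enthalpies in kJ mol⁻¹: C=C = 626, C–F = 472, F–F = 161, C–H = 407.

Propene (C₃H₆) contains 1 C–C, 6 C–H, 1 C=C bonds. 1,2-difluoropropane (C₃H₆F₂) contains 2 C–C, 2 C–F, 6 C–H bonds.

D(C–C) ≈ 360 kJ/mol

Let D be the C–C bond energy.
Σ(broken) = 1×D + 6×407 + 1×626 + 1×161 = 3229 + D
Σ(formed) = 2×D + 2×472 + 6×407 = 3386 + 2D
ΔH = Σ(broken) − Σ(formed) = (3229 + D) − (3386 + 2D) = −157 − D
Setting this equal to −517 kJ gives D = 360 kJ/mol.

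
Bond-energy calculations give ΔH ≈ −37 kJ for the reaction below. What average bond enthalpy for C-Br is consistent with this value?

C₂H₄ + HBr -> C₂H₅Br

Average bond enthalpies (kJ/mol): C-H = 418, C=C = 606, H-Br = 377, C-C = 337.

Let D be the C-Br bond energy.
Σ(broken) = 4×418 + 1×606 + 1×377 = 2655
Σ(formed) = 1×D + 1×337 + 5×418 = 2427 + D
ΔH = Σ(broken) − Σ(formed) = (2655) − (2427 + D) = +228 − D
Setting this equal to −37 kJ gives D = 265 kJ/mol.

D(C-Br) ≈ 265 kJ/mol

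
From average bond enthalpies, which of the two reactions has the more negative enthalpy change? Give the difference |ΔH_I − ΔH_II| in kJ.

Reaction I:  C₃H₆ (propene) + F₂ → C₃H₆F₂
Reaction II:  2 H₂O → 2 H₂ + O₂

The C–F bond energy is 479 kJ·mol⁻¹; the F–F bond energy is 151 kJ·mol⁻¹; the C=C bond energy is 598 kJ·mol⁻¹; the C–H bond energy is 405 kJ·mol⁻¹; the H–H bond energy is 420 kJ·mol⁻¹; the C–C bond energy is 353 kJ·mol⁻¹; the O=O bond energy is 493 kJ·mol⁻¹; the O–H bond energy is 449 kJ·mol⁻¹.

Reaction I:
  Bonds broken (reactants):
    C–C: 1 × 353 = 353
    C–H: 6 × 405 = 2430
    C=C: 1 × 598 = 598
    F–F: 1 × 151 = 151
    Σ(broken) = 3532 kJ
  Bonds formed (products):
    C–C: 2 × 353 = 706
    C–F: 2 × 479 = 958
    C–H: 6 × 405 = 2430
    Σ(formed) = 4094 kJ
  ΔH_I = 3532 − 4094 = −562 kJ
Reaction II:
  Bonds broken (reactants):
    O–H: 4 × 449 = 1796
    Σ(broken) = 1796 kJ
  Bonds formed (products):
    H–H: 2 × 420 = 840
    O=O: 1 × 493 = 493
    Σ(formed) = 1333 kJ
  ΔH_II = 1796 − 1333 = +463 kJ
ΔH_I − ΔH_II = −1025 kJ, so reaction I has the more negative ΔH; |ΔH_I − ΔH_II| = 1025 kJ.

Reaction I, by 1025 kJ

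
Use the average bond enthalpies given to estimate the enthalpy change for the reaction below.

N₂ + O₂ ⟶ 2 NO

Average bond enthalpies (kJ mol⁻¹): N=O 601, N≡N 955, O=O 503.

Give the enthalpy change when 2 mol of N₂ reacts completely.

Bonds broken (reactants):
  N≡N: 1 × 955 = 955
  O=O: 1 × 503 = 503
  Σ(broken) = 1458 kJ
Bonds formed (products):
  N=O: 2 × 601 = 1202
  Σ(formed) = 1202 kJ
ΔH = Σ(broken) − Σ(formed) = 1458 − 1202 = +256 kJ
For 2× the reaction as written: 2 × (+256) = +512 kJ

ΔH = +512 kJ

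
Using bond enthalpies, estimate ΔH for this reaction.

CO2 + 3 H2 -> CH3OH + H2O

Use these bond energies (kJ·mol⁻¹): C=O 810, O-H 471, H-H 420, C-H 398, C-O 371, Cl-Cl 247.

Bonds broken (reactants):
  C=O: 2 × 810 = 1620
  H-H: 3 × 420 = 1260
  Σ(broken) = 2880 kJ
Bonds formed (products):
  C-H: 3 × 398 = 1194
  C-O: 1 × 371 = 371
  O-H: 3 × 471 = 1413
  Σ(formed) = 2978 kJ
ΔH = Σ(broken) − Σ(formed) = 2880 − 2978 = −98 kJ

ΔH ≈ −98 kJ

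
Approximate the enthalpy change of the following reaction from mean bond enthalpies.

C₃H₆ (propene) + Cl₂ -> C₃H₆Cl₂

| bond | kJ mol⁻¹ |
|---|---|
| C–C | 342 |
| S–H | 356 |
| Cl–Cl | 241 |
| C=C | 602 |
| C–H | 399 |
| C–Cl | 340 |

ΔH ≈ −179 kJ

Bonds broken (reactants):
  C–C: 1 × 342 = 342
  C–H: 6 × 399 = 2394
  C=C: 1 × 602 = 602
  Cl–Cl: 1 × 241 = 241
  Σ(broken) = 3579 kJ
Bonds formed (products):
  C–C: 2 × 342 = 684
  C–Cl: 2 × 340 = 680
  C–H: 6 × 399 = 2394
  Σ(formed) = 3758 kJ
ΔH = Σ(broken) − Σ(formed) = 3579 − 3758 = −179 kJ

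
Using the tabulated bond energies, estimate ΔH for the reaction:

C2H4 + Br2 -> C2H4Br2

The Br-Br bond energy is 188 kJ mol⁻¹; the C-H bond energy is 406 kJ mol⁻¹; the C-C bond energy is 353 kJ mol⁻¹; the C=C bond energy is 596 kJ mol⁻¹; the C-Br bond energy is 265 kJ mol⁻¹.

ΔH ≈ −99 kJ

Bonds broken (reactants):
  Br-Br: 1 × 188 = 188
  C-H: 4 × 406 = 1624
  C=C: 1 × 596 = 596
  Σ(broken) = 2408 kJ
Bonds formed (products):
  C-Br: 2 × 265 = 530
  C-C: 1 × 353 = 353
  C-H: 4 × 406 = 1624
  Σ(formed) = 2507 kJ
ΔH = Σ(broken) − Σ(formed) = 2408 − 2507 = −99 kJ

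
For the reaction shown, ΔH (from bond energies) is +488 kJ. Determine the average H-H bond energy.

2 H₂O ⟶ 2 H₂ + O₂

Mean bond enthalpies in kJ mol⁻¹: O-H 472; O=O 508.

D(H-H) ≈ 446 kJ/mol

Let D be the H-H bond energy.
Σ(broken) = 4×472 = 1888
Σ(formed) = 2×D + 1×508 = 508 + 2D
ΔH = Σ(broken) − Σ(formed) = (1888) − (508 + 2D) = +1380 − 2D
Setting this equal to +488 kJ gives 2D = 892, so D = 446 kJ/mol.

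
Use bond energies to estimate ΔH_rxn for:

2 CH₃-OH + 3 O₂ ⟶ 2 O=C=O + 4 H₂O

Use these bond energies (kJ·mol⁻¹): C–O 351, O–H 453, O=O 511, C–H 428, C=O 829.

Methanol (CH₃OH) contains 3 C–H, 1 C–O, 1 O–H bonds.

Bonds broken (reactants):
  C–H: 6 × 428 = 2568
  C–O: 2 × 351 = 702
  O–H: 2 × 453 = 906
  O=O: 3 × 511 = 1533
  Σ(broken) = 5709 kJ
Bonds formed (products):
  C=O: 4 × 829 = 3316
  O–H: 8 × 453 = 3624
  Σ(formed) = 6940 kJ
ΔH = Σ(broken) − Σ(formed) = 5709 − 6940 = −1231 kJ

ΔH ≈ −1231 kJ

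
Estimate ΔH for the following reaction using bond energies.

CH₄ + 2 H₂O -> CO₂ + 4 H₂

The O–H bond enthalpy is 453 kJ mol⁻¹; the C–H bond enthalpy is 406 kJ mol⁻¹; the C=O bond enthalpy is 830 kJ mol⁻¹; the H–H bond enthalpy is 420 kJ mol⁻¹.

ΔH ≈ +96 kJ

Bonds broken (reactants):
  C–H: 4 × 406 = 1624
  O–H: 4 × 453 = 1812
  Σ(broken) = 3436 kJ
Bonds formed (products):
  C=O: 2 × 830 = 1660
  H–H: 4 × 420 = 1680
  Σ(formed) = 3340 kJ
ΔH = Σ(broken) − Σ(formed) = 3436 − 3340 = +96 kJ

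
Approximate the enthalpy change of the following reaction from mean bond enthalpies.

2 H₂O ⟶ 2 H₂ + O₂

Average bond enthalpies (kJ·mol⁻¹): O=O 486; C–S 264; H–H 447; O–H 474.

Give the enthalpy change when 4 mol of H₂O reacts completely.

ΔH = +1032 kJ

Bonds broken (reactants):
  O–H: 4 × 474 = 1896
  Σ(broken) = 1896 kJ
Bonds formed (products):
  H–H: 2 × 447 = 894
  O=O: 1 × 486 = 486
  Σ(formed) = 1380 kJ
ΔH = Σ(broken) − Σ(formed) = 1896 − 1380 = +516 kJ
For 2× the reaction as written: 2 × (+516) = +1032 kJ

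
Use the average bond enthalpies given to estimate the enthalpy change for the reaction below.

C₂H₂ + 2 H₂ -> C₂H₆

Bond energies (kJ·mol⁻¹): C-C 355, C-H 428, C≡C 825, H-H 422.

Bonds broken (reactants):
  C≡C: 1 × 825 = 825
  C-H: 2 × 428 = 856
  H-H: 2 × 422 = 844
  Σ(broken) = 2525 kJ
Bonds formed (products):
  C-C: 1 × 355 = 355
  C-H: 6 × 428 = 2568
  Σ(formed) = 2923 kJ
ΔH = Σ(broken) − Σ(formed) = 2525 − 2923 = −398 kJ

ΔH ≈ −398 kJ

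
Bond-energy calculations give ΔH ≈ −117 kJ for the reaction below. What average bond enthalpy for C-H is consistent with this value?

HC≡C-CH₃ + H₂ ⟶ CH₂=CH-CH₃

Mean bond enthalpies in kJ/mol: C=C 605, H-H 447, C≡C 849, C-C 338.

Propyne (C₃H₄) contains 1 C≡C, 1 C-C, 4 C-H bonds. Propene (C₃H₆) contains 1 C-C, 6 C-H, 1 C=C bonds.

D(C-H) ≈ 404 kJ/mol

Let D be the C-H bond energy.
Σ(broken) = 1×849 + 1×338 + 4×D + 1×447 = 1634 + 4D
Σ(formed) = 1×338 + 6×D + 1×605 = 943 + 6D
ΔH = Σ(broken) − Σ(formed) = (1634 + 4D) − (943 + 6D) = +691 − 2D
Setting this equal to −117 kJ gives 2D = 808, so D = 404 kJ/mol.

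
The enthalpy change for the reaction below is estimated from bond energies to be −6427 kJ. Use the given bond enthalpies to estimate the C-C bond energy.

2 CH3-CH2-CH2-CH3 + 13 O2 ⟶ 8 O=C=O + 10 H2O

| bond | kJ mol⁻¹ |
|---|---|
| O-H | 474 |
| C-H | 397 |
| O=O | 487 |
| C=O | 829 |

D(C-C) ≈ 341 kJ/mol

Let D be the C-C bond energy.
Σ(broken) = 6×D + 20×397 + 13×487 = 14271 + 6D
Σ(formed) = 16×829 + 20×474 = 22744
ΔH = Σ(broken) − Σ(formed) = (14271 + 6D) − (22744) = −8473 + 6D
Setting this equal to −6427 kJ gives 6D = 2046, so D = 341 kJ/mol.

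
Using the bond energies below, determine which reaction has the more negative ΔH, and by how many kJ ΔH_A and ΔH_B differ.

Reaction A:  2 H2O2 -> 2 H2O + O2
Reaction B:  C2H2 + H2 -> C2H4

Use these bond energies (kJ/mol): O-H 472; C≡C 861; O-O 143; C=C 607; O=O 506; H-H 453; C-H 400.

Reaction A:
  Bonds broken (reactants):
    O-H: 4 × 472 = 1888
    O-O: 2 × 143 = 286
    Σ(broken) = 2174 kJ
  Bonds formed (products):
    O-H: 4 × 472 = 1888
    O=O: 1 × 506 = 506
    Σ(formed) = 2394 kJ
  ΔH_A = 2174 − 2394 = −220 kJ
Reaction B:
  Bonds broken (reactants):
    C≡C: 1 × 861 = 861
    C-H: 2 × 400 = 800
    H-H: 1 × 453 = 453
    Σ(broken) = 2114 kJ
  Bonds formed (products):
    C-H: 4 × 400 = 1600
    C=C: 1 × 607 = 607
    Σ(formed) = 2207 kJ
  ΔH_B = 2114 − 2207 = −93 kJ
ΔH_A − ΔH_B = −127 kJ, so reaction A has the more negative ΔH; |ΔH_A − ΔH_B| = 127 kJ.

Reaction A, by 127 kJ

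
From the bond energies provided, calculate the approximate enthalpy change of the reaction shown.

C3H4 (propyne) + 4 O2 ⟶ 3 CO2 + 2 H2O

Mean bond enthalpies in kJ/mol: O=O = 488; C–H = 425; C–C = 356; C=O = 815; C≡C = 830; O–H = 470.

Bonds broken (reactants):
  C≡C: 1 × 830 = 830
  C–C: 1 × 356 = 356
  C–H: 4 × 425 = 1700
  O=O: 4 × 488 = 1952
  Σ(broken) = 4838 kJ
Bonds formed (products):
  C=O: 6 × 815 = 4890
  O–H: 4 × 470 = 1880
  Σ(formed) = 6770 kJ
ΔH = Σ(broken) − Σ(formed) = 4838 − 6770 = −1932 kJ

ΔH ≈ −1932 kJ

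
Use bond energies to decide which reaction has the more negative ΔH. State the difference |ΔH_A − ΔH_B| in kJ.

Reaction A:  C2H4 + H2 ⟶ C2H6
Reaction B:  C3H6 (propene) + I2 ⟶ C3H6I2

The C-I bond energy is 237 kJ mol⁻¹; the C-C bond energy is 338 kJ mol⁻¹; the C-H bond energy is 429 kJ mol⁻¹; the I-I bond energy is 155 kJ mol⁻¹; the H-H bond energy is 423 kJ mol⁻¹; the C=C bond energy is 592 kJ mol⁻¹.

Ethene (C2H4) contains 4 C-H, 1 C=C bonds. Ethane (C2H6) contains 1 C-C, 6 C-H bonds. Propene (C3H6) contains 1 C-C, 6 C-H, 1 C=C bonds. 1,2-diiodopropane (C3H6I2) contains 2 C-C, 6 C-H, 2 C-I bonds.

Reaction A:
  Bonds broken (reactants):
    C-H: 4 × 429 = 1716
    C=C: 1 × 592 = 592
    H-H: 1 × 423 = 423
    Σ(broken) = 2731 kJ
  Bonds formed (products):
    C-C: 1 × 338 = 338
    C-H: 6 × 429 = 2574
    Σ(formed) = 2912 kJ
  ΔH_A = 2731 − 2912 = −181 kJ
Reaction B:
  Bonds broken (reactants):
    C-C: 1 × 338 = 338
    C-H: 6 × 429 = 2574
    C=C: 1 × 592 = 592
    I-I: 1 × 155 = 155
    Σ(broken) = 3659 kJ
  Bonds formed (products):
    C-C: 2 × 338 = 676
    C-H: 6 × 429 = 2574
    C-I: 2 × 237 = 474
    Σ(formed) = 3724 kJ
  ΔH_B = 3659 − 3724 = −65 kJ
ΔH_A − ΔH_B = −116 kJ, so reaction A has the more negative ΔH; |ΔH_A − ΔH_B| = 116 kJ.

Reaction A, by 116 kJ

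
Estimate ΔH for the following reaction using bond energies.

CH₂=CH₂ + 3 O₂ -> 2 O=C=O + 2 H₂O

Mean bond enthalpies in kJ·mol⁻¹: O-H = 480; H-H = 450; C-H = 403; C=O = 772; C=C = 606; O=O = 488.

ΔH ≈ −1326 kJ

Bonds broken (reactants):
  C-H: 4 × 403 = 1612
  C=C: 1 × 606 = 606
  O=O: 3 × 488 = 1464
  Σ(broken) = 3682 kJ
Bonds formed (products):
  C=O: 4 × 772 = 3088
  O-H: 4 × 480 = 1920
  Σ(formed) = 5008 kJ
ΔH = Σ(broken) − Σ(formed) = 3682 − 5008 = −1326 kJ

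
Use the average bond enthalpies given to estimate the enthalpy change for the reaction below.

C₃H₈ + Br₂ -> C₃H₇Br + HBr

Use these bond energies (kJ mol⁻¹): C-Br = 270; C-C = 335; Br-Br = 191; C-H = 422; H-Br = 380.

ΔH ≈ −37 kJ

Bonds broken (reactants):
  Br-Br: 1 × 191 = 191
  C-C: 2 × 335 = 670
  C-H: 8 × 422 = 3376
  Σ(broken) = 4237 kJ
Bonds formed (products):
  C-Br: 1 × 270 = 270
  C-C: 2 × 335 = 670
  C-H: 7 × 422 = 2954
  H-Br: 1 × 380 = 380
  Σ(formed) = 4274 kJ
ΔH = Σ(broken) − Σ(formed) = 4237 − 4274 = −37 kJ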